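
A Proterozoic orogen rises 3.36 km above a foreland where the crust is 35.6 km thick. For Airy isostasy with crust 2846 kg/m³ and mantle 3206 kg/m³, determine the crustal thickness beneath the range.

Root depth r = h ρ_c / (ρ_m − ρ_c) = 3.36 km × 2846 / 360 = 26.56 km.
Total thickness = T + h + r = 35.6 km + 3.36 km + 26.56 km = 65.5 km.

65.5 km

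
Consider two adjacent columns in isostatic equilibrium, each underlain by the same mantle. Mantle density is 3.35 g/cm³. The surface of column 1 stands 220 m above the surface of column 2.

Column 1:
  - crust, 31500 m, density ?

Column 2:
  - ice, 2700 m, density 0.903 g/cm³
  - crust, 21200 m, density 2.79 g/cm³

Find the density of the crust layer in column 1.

2.74 g/cm³

Take the compensation level at the base of the deeper column (depth z_c below the surface of column 1) and equate Σ ρ_i t_i down to z_c; mantle fills any gap and the z_c terms cancel.
Column 1: 31500×ρ + (z_c − 31500)×3.35
Column 2: 220×0 + 2700×0.903 + 21200×2.79 + (z_c − 220 − 23900)×3.35
The z_c×3.35 term appears on both sides and cancels. Collect the known terms of each column as K = Σ(ρt)_known − 3.35 × (depth of known layers): K_1 = 0 − 3.35×31500 = −105525; K_2 = 61586.1 − 3.35×(220 + 23900) = −19215.9.
Balance: K_1 + 31500×ρ = K_2, so ρ = (K_2 − K_1)/31500 = 86309.1/31500 = 2.74 g/cm³.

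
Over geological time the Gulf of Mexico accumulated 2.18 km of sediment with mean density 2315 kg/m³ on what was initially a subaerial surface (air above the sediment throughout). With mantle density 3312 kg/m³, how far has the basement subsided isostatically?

Subaerial load: s = t ρ_sed / ρ_m = 2.18 km × 2315/3312 = 1.52 km.

1.52 km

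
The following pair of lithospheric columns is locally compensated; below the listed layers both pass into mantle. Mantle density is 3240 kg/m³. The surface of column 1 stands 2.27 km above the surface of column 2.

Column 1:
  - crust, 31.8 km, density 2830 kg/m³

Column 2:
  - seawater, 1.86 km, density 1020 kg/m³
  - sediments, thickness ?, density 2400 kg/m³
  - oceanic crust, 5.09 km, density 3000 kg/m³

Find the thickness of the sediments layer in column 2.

Take the compensation level at the base of the deeper column (depth z_c below the surface of column 1) and equate Σ ρ_i t_i down to z_c; mantle fills any gap and the z_c terms cancel.
Column 1: 31.8×2830 + (z_c − 31.8)×3240
Column 2: 2.27×0 + 1.86×1020 + x×2400 + 5.09×3000 + (z_c − 2.27 − 6.95 − x)×3240
The z_c×3240 term appears on both sides and cancels. Collect the known terms of each column as K = Σ(ρt)_known − 3240 × (depth of known layers): K_1 = 89994 − 3240×31.8 = −13038; K_2 = 17167.2 − 3240×(2.27 + 6.95) = −12705.6.
Balance: K_1 = K_2 − x×(3240 − 2400), so x = (K_2 − K_1)/(3240 − 2400) = 332.4/840 = 0.396 km.

0.396 km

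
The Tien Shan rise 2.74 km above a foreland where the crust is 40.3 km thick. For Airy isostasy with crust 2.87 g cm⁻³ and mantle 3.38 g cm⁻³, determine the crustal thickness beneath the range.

58.5 km

Root depth r = h ρ_c / (ρ_m − ρ_c) = 2.74 km × 2.87 / 0.51 = 15.42 km.
Total thickness = T + h + r = 40.3 km + 2.74 km + 15.42 km = 58.5 km.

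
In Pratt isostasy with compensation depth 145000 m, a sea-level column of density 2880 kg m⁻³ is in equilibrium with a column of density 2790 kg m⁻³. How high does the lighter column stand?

ρ_ref D = ρ (D + h) → h = D (ρ_ref − ρ)/ρ.
h = 145000 m × (2880 − 2790)/2790 = 4680 m.

4680 m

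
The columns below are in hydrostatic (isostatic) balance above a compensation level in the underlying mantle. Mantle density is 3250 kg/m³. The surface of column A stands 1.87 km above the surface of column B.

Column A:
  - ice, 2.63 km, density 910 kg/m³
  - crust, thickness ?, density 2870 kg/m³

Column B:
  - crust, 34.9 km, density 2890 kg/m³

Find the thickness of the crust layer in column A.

Take the compensation level at the base of the deeper column (depth z_c below the surface of column A) and equate Σ ρ_i t_i down to z_c; mantle fills any gap and the z_c terms cancel.
Column A: 2.63×910 + x×2870 + (z_c − 2.63 − x)×3250
Column B: 1.87×0 + 34.9×2890 + (z_c − 1.87 − 34.9)×3250
The z_c×3250 term appears on both sides and cancels. Collect the known terms of each column as K = Σ(ρt)_known − 3250 × (depth of known layers): K_A = 2393.3 − 3250×2.63 = −6154.2; K_B = 100861 − 3250×(1.87 + 34.9) = −18641.5.
Balance: K_A − x×(3250 − 2870) = K_B, so x = (K_A − K_B)/(3250 − 2870) = 12487.3/380 = 32.9 km.

32.9 km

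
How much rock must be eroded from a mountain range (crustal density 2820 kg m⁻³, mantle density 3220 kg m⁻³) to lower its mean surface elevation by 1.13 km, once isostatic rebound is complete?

Net drop Δ = e − u = e − e ρ_c/ρ_m = e (ρ_m − ρ_c)/ρ_m.
e = Δ ρ_m/(ρ_m − ρ_c) = 1.13 km × 3220/400 = 9.1 km.

9.1 km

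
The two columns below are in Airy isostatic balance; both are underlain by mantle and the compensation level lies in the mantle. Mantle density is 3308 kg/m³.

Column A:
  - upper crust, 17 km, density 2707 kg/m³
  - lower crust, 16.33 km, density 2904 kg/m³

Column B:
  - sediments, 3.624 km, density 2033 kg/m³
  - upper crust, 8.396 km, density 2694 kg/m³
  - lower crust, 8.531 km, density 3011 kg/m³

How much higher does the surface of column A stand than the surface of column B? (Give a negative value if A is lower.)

For any compensation level in the mantle, the mantle terms cancel and isostasy reduces to e = (Σt_A − Σt_B) − (Σ(ρt)_A − Σ(ρt)_B) / ρ_m.
Σt_A = 33.33 km; Σt_B = 20.551 km; Σ(ρt)_A = 93441.32; Σ(ρt)_B = 55673.257 (in km·kg/m³).
e = (33.33 − 20.551) − (93441.32 − 55673.257) / 3308 = 1.36 km.

1.36 km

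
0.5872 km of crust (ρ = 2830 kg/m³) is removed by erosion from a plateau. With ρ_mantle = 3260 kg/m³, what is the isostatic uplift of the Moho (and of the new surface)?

Unloading: uplift u = e ρ_c/ρ_m = 0.5872 km × 2830/3260 = 0.51 km.

0.51 km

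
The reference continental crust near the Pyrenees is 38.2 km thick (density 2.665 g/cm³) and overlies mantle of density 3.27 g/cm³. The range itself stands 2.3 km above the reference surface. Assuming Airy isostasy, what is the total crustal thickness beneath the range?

Root depth r = h ρ_c / (ρ_m − ρ_c) = 2.3 km × 2.665 / 0.605 = 10.13 km.
Total thickness = T + h + r = 38.2 km + 2.3 km + 10.13 km = 50.6 km.

50.6 km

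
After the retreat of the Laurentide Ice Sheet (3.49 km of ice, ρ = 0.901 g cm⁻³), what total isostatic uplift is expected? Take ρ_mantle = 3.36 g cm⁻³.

0.936 km

Removing the load lets mantle flow back in; uplift u satisfies ρ_ice t = ρ_m u.
u = t ρ_ice/ρ_m = 3.49 km × 0.901/3.36 = 0.936 km.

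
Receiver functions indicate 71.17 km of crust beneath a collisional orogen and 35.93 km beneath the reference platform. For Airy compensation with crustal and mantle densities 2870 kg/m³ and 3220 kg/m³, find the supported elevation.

Excess crust Δ = 71.17 km − 35.93 km = 35.24 km, split between elevation h and root r with h + r = Δ.
Airy balance ρ_c h = (ρ_m − ρ_c) r gives r = h ρ_c/(ρ_m − ρ_c), so h (1 + ρ_c/(ρ_m − ρ_c)) = Δ, i.e. h = Δ (ρ_m − ρ_c)/ρ_m.
h = 35.24 km × 350/3220 = 3.83 km.

3.83 km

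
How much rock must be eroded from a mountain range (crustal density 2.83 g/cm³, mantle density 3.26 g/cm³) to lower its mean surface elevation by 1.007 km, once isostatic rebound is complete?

7.63 km

Net drop Δ = e − u = e − e ρ_c/ρ_m = e (ρ_m − ρ_c)/ρ_m.
e = Δ ρ_m/(ρ_m − ρ_c) = 1.007 km × 3.26/0.43 = 7.63 km.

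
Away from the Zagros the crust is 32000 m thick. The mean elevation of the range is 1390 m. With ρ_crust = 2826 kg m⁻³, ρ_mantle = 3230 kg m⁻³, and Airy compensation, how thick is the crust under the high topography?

Root depth r = h ρ_c / (ρ_m − ρ_c) = 1390 m × 2826 / 404 = 9723 m.
Total thickness = T + h + r = 32000 m + 1390 m + 9723 m = 43100 m.

43100 m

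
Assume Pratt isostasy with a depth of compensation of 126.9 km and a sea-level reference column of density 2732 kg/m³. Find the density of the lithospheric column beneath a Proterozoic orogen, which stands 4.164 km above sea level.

2650 kg/m³

Pratt balance: ρ_ref D = ρ (D + h).
ρ = ρ_ref D/(D + h) = 2732 × 126.9 km/(126.9 km + 4.164 km) = 2650 kg/m³.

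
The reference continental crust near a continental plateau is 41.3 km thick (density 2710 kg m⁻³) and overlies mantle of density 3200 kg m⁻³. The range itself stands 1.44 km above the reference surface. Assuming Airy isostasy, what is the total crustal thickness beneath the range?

Root depth r = h ρ_c / (ρ_m − ρ_c) = 1.44 km × 2710 / 490 = 7.964 km.
Total thickness = T + h + r = 41.3 km + 1.44 km + 7.964 km = 50.7 km.

50.7 km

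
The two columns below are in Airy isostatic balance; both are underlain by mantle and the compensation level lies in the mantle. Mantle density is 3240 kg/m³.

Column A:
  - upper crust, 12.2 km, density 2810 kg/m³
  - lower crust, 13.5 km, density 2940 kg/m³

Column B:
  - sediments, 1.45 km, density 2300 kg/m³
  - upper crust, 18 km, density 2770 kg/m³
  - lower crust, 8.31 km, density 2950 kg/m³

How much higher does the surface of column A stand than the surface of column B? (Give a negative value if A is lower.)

For any compensation level in the mantle, the mantle terms cancel and isostasy reduces to e = (Σt_A − Σt_B) − (Σ(ρt)_A − Σ(ρt)_B) / ρ_m.
Σt_A = 25.7 km; Σt_B = 27.76 km; Σ(ρt)_A = 73972; Σ(ρt)_B = 77709.5 (in km·kg/m³).
e = (25.7 − 27.76) − (73972 − 77709.5) / 3240 = −0.906 km.

−0.906 km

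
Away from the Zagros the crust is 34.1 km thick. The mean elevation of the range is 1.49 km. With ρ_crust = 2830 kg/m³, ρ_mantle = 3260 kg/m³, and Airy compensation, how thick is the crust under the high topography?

45.4 km

Root depth r = h ρ_c / (ρ_m − ρ_c) = 1.49 km × 2830 / 430 = 9.806 km.
Total thickness = T + h + r = 34.1 km + 1.49 km + 9.806 km = 45.4 km.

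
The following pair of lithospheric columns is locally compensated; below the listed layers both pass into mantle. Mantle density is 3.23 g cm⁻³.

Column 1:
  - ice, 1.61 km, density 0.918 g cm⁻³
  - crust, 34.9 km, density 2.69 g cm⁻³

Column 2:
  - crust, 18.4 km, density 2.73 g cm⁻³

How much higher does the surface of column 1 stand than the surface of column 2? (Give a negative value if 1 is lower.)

For any compensation level in the mantle, the mantle terms cancel and isostasy reduces to e = (Σt_1 − Σt_2) − (Σ(ρt)_1 − Σ(ρt)_2) / ρ_m.
Σt_1 = 36.51 km; Σt_2 = 18.4 km; Σ(ρt)_1 = 95.35898; Σ(ρt)_2 = 50.232 (in km·g cm⁻³).
e = (36.51 − 18.4) − (95.35898 − 50.232) / 3.23 = 4.14 km.

4.14 km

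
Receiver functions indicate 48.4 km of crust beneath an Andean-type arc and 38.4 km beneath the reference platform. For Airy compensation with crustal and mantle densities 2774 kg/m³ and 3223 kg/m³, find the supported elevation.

1.39 km

Excess crust Δ = 48.4 km − 38.4 km = 10 km, split between elevation h and root r with h + r = Δ.
Airy balance ρ_c h = (ρ_m − ρ_c) r gives r = h ρ_c/(ρ_m − ρ_c), so h (1 + ρ_c/(ρ_m − ρ_c)) = Δ, i.e. h = Δ (ρ_m − ρ_c)/ρ_m.
h = 10 km × 449/3223 = 1.39 km.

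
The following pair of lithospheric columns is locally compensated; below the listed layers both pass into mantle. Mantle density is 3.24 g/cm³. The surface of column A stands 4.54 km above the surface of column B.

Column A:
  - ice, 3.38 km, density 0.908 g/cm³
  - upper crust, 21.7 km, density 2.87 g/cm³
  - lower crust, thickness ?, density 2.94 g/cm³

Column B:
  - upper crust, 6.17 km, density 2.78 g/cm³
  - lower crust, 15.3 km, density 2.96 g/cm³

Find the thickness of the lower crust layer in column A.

Take the compensation level at the base of the deeper column (depth z_c below the surface of column A) and equate Σ ρ_i t_i down to z_c; mantle fills any gap and the z_c terms cancel.
Column A: 3.38×0.908 + 21.7×2.87 + x×2.94 + (z_c − 25.08 − x)×3.24
Column B: 4.54×0 + 6.17×2.78 + 15.3×2.96 + (z_c − 4.54 − 21.47)×3.24
The z_c×3.24 term appears on both sides and cancels. Collect the known terms of each column as K = Σ(ρt)_known − 3.24 × (depth of known layers): K_A = 65.34804 − 3.24×25.08 = −15.91116; K_B = 62.4406 − 3.24×(4.54 + 21.47) = −21.8318.
Balance: K_A − x×(3.24 − 2.94) = K_B, so x = (K_A − K_B)/(3.24 − 2.94) = 5.92064/0.3 = 19.7 km.

19.7 km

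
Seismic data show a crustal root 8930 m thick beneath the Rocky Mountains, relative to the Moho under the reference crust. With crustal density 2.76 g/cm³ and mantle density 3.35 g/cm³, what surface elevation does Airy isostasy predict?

For local isostatic compensation: ρ_c h = (ρ_m − ρ_c) r.
h = r (ρ_m − ρ_c) / ρ_c = 8930 m × (3.35 − 2.76) / 2.76 = 1910 m.

1910 m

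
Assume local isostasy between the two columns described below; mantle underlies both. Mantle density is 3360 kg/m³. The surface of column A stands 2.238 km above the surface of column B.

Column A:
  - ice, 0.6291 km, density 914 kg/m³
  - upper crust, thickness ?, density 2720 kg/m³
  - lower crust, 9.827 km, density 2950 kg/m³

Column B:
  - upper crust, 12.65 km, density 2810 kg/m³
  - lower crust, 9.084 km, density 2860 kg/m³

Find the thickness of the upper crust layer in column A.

21 km

Take the compensation level at the base of the deeper column (depth z_c below the surface of column A) and equate Σ ρ_i t_i down to z_c; mantle fills any gap and the z_c terms cancel.
Column A: 0.6291×914 + x×2720 + 9.827×2950 + (z_c − 10.4561 − x)×3360
Column B: 2.238×0 + 12.65×2810 + 9.084×2860 + (z_c − 2.238 − 21.734)×3360
The z_c×3360 term appears on both sides and cancels. Collect the known terms of each column as K = Σ(ρt)_known − 3360 × (depth of known layers): K_A = 29564.6474 − 3360×10.4561 = −5567.8486; K_B = 61526.74 − 3360×(2.238 + 21.734) = −19019.18.
Balance: K_A − x×(3360 − 2720) = K_B, so x = (K_A − K_B)/(3360 − 2720) = 13451.3/640 = 21 km.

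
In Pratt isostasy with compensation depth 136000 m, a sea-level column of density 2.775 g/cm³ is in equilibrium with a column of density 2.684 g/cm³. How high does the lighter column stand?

ρ_ref D = ρ (D + h) → h = D (ρ_ref − ρ)/ρ.
h = 136000 m × (2.775 − 2.684)/2.684 = 4610 m.

4610 m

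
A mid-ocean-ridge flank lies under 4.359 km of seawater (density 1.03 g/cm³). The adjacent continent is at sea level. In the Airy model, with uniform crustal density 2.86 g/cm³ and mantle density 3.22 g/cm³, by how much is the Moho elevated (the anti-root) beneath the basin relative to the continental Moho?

By Archimedes' principle applied to the lithosphere: replacing crust with seawater at the top is compensated by replacing crust with mantle at the base: d (ρ_c − ρ_w) = a (ρ_m − ρ_c).
a = d (ρ_c − ρ_w)/(ρ_m − ρ_c) = 4.359 km × 1.83/0.36 = 22.2 km.

22.2 km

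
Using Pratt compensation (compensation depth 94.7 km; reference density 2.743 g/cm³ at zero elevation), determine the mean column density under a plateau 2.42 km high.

2.67 g/cm³

Pratt balance: ρ_ref D = ρ (D + h).
ρ = ρ_ref D/(D + h) = 2.743 × 94.7 km/(94.7 km + 2.42 km) = 2.67 g/cm³.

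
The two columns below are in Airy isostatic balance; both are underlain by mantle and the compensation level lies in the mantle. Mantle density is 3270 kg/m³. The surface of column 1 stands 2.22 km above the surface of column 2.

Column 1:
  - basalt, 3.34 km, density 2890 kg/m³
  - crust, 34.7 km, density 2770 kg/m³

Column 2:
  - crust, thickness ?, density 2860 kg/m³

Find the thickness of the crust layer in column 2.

27.7 km

Take the compensation level at the base of the deeper column (depth z_c below the surface of column 1) and equate Σ ρ_i t_i down to z_c; mantle fills any gap and the z_c terms cancel.
Column 1: 3.34×2890 + 34.7×2770 + (z_c − 38.04)×3270
Column 2: 2.22×0 + x×2860 + (z_c − 2.22 − 0 − x)×3270
The z_c×3270 term appears on both sides and cancels. Collect the known terms of each column as K = Σ(ρt)_known − 3270 × (depth of known layers): K_1 = 105771.6 − 3270×38.04 = −18619.2; K_2 = 0 − 3270×(2.22 + 0) = −7259.4.
Balance: K_1 = K_2 − x×(3270 − 2860), so x = (K_2 − K_1)/(3270 − 2860) = 11359.8/410 = 27.7 km.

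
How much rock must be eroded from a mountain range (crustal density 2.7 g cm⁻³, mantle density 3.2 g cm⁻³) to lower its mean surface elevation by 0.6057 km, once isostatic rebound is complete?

Net drop Δ = e − u = e − e ρ_c/ρ_m = e (ρ_m − ρ_c)/ρ_m.
e = Δ ρ_m/(ρ_m − ρ_c) = 0.6057 km × 3.2/0.5 = 3.88 km.

3.88 km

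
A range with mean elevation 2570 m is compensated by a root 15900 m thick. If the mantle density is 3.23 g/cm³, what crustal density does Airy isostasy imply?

ρ_c h = (ρ_m − ρ_c) r → ρ_c (h + r) = ρ_m r → ρ_c = ρ_m r / (h + r).
ρ_c = 3.23 × 15900 m / (2570 m + 15900 m) = 2.78 g/cm³.

2.78 g/cm³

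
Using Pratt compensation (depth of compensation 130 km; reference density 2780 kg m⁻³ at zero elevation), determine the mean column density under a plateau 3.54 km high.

2710 kg m⁻³

Pratt balance: ρ_ref D = ρ (D + h).
ρ = ρ_ref D/(D + h) = 2780 × 130 km/(130 km + 3.54 km) = 2710 kg m⁻³.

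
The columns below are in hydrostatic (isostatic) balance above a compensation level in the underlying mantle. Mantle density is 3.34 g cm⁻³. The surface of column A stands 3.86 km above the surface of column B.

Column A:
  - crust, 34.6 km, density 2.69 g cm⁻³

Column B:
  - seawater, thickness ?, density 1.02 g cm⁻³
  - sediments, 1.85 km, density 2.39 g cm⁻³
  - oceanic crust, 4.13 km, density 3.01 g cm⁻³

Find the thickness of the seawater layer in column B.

2.79 km

Take the compensation level at the base of the deeper column (depth z_c below the surface of column A) and equate Σ ρ_i t_i down to z_c; mantle fills any gap and the z_c terms cancel.
Column A: 34.6×2.69 + (z_c − 34.6)×3.34
Column B: 3.86×0 + x×1.02 + 1.85×2.39 + 4.13×3.01 + (z_c − 3.86 − 5.98 − x)×3.34
The z_c×3.34 term appears on both sides and cancels. Collect the known terms of each column as K = Σ(ρt)_known − 3.34 × (depth of known layers): K_A = 93.074 − 3.34×34.6 = −22.49; K_B = 16.8528 − 3.34×(3.86 + 5.98) = −16.0128.
Balance: K_A = K_B − x×(3.34 − 1.02), so x = (K_B − K_A)/(3.34 − 1.02) = 6.4772/2.32 = 2.79 km.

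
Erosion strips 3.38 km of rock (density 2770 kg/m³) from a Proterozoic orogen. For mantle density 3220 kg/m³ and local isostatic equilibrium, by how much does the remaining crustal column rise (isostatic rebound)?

Unloading: uplift u = e ρ_c/ρ_m = 3.38 km × 2770/3220 = 2.91 km.

2.91 km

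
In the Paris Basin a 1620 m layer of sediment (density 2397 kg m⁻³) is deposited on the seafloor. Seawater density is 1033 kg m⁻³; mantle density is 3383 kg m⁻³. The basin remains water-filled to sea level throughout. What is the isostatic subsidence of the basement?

Submarine loading: the sediment displaces seawater, and the subsidence is in turn flooded, so s (ρ_m − ρ_w) = t (ρ_sed − ρ_w).
s = 1620 m × (2397 − 1033) / (3383 − 1033) = 940 m.

940 m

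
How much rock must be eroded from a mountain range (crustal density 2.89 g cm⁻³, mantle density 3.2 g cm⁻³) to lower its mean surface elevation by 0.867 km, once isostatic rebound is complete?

8.95 km

Net drop Δ = e − u = e − e ρ_c/ρ_m = e (ρ_m − ρ_c)/ρ_m.
e = Δ ρ_m/(ρ_m − ρ_c) = 0.867 km × 3.2/0.31 = 8.95 km.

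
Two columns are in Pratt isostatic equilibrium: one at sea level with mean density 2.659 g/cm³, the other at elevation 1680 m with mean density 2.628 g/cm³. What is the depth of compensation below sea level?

ρ_ref D = ρ (D + h) → D (ρ_ref − ρ) = ρ h.
D = ρ h/(ρ_ref − ρ) = 2.628 × 1680 m/(2.659 − 2.628) = 142000 m.

142000 m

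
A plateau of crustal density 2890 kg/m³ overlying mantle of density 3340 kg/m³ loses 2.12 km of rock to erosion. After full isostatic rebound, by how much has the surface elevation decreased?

Rebound u = e ρ_c/ρ_m = 2.12 km × 2890/3340 = 1.834 km.
Net surface drop = e − u = 2.12 km − 1.834 km = e (ρ_m − ρ_c)/ρ_m = 0.286 km.

0.286 km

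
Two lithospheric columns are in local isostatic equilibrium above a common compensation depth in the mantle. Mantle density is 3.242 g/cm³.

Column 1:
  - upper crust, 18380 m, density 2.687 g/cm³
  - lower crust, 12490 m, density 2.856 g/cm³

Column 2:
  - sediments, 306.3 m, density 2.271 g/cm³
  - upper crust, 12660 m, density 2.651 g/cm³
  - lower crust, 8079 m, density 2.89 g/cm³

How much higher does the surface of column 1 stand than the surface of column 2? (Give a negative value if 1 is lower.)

For any compensation level in the mantle, the mantle terms cancel and isostasy reduces to e = (Σt_1 − Σt_2) − (Σ(ρt)_1 − Σ(ρt)_2) / ρ_m.
Σt_1 = 30870 m; Σt_2 = 21045.3 m; Σ(ρt)_1 = 85058.5; Σ(ρt)_2 = 57605.5773 (in m·g/cm³).
e = (30870 − 21045.3) − (85058.5 − 57605.5773) / 3.242 = 1360 m.

1360 m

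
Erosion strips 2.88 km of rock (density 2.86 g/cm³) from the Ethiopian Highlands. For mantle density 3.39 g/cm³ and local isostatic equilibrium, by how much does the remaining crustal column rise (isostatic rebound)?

2.43 km

Unloading: uplift u = e ρ_c/ρ_m = 2.88 km × 2.86/3.39 = 2.43 km.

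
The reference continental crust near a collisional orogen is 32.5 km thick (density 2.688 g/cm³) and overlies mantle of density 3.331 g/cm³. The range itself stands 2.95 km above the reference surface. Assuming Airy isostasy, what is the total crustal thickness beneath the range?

47.8 km

Root depth r = h ρ_c / (ρ_m − ρ_c) = 2.95 km × 2.688 / 0.643 = 12.33 km.
Total thickness = T + h + r = 32.5 km + 2.95 km + 12.33 km = 47.8 km.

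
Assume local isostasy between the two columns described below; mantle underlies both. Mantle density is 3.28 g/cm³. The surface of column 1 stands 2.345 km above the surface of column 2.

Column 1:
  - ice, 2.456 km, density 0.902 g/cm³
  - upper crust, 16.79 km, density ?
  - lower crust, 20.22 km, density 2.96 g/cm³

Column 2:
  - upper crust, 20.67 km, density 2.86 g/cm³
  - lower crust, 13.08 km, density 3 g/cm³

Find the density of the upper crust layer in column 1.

Take the compensation level at the base of the deeper column (depth z_c below the surface of column 1) and equate Σ ρ_i t_i down to z_c; mantle fills any gap and the z_c terms cancel.
Column 1: 2.456×0.902 + 16.79×ρ + 20.22×2.96 + (z_c − 39.466)×3.28
Column 2: 2.345×0 + 20.67×2.86 + 13.08×3 + (z_c − 2.345 − 33.75)×3.28
The z_c×3.28 term appears on both sides and cancels. Collect the known terms of each column as K = Σ(ρt)_known − 3.28 × (depth of known layers): K_1 = 62.066512 − 3.28×39.466 = −67.381968; K_2 = 98.3562 − 3.28×(2.345 + 33.75) = −20.0354.
Balance: K_1 + 16.79×ρ = K_2, so ρ = (K_2 − K_1)/16.79 = 47.3466/16.79 = 2.82 g/cm³.

2.82 g/cm³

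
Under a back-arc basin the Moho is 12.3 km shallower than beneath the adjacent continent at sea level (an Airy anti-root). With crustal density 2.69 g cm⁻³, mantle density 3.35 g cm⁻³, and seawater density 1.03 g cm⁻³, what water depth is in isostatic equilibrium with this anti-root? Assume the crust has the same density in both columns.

4.89 km

Replacing a thickness d of crust by seawater at the top must be balanced by replacing crust with mantle at the base: d (ρ_c − ρ_w) = a (ρ_m − ρ_c).
d = a (ρ_m − ρ_c)/(ρ_c − ρ_w) = 12.3 km × 0.66/1.66 = 4.89 km.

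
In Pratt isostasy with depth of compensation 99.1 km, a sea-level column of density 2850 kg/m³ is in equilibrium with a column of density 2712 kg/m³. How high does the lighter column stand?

ρ_ref D = ρ (D + h) → h = D (ρ_ref − ρ)/ρ.
h = 99.1 km × (2850 − 2712)/2712 = 5.04 km.

5.04 km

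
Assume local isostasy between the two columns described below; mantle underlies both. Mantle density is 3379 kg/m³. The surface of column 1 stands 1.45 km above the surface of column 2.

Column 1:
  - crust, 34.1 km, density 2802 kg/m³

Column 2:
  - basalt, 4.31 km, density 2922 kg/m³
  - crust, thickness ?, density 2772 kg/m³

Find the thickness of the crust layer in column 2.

Take the compensation level at the base of the deeper column (depth z_c below the surface of column 1) and equate Σ ρ_i t_i down to z_c; mantle fills any gap and the z_c terms cancel.
Column 1: 34.1×2802 + (z_c − 34.1)×3379
Column 2: 1.45×0 + 4.31×2922 + x×2772 + (z_c − 1.45 − 4.31 − x)×3379
The z_c×3379 term appears on both sides and cancels. Collect the known terms of each column as K = Σ(ρt)_known − 3379 × (depth of known layers): K_1 = 95548.2 − 3379×34.1 = −19675.7; K_2 = 12593.82 − 3379×(1.45 + 4.31) = −6869.22.
Balance: K_1 = K_2 − x×(3379 − 2772), so x = (K_2 − K_1)/(3379 − 2772) = 12806.5/607 = 21.1 km.

21.1 km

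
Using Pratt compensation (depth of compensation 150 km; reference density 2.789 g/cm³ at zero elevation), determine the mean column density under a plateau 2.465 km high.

Pratt balance: ρ_ref D = ρ (D + h).
ρ = ρ_ref D/(D + h) = 2.789 × 150 km/(150 km + 2.465 km) = 2.74 g/cm³.

2.74 g/cm³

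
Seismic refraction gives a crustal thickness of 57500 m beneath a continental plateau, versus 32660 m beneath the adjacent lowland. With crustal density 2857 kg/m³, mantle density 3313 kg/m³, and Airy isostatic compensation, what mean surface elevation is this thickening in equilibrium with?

Excess crust Δ = 57500 m − 32660 m = 24840 m, split between elevation h and root r with h + r = Δ.
Airy balance ρ_c h = (ρ_m − ρ_c) r gives r = h ρ_c/(ρ_m − ρ_c), so h (1 + ρ_c/(ρ_m − ρ_c)) = Δ, i.e. h = Δ (ρ_m − ρ_c)/ρ_m.
h = 24840 m × 456/3313 = 3420 m.

3420 m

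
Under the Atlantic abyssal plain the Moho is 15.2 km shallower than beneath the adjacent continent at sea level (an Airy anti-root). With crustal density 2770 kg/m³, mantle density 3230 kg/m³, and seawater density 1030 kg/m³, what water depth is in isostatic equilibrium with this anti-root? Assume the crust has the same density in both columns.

Replacing a thickness d of crust by seawater at the top must be balanced by replacing crust with mantle at the base: d (ρ_c − ρ_w) = a (ρ_m − ρ_c).
d = a (ρ_m − ρ_c)/(ρ_c − ρ_w) = 15.2 km × 460/1740 = 4.02 km.

4.02 km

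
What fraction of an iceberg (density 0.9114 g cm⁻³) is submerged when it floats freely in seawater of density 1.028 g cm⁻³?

Submerged fraction = ρ_obj/ρ_fluid = 0.9114/1.028 = 0.887.

0.887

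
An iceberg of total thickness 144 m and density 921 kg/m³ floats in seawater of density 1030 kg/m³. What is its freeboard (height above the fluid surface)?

Floating equilibrium: submerged depth d = t ρ_obj/ρ_fluid = 144 m × 921/1030 = 128.8 m.
Freeboard = t − d = 144 m − 128.8 m = 15.2 m.

15.2 m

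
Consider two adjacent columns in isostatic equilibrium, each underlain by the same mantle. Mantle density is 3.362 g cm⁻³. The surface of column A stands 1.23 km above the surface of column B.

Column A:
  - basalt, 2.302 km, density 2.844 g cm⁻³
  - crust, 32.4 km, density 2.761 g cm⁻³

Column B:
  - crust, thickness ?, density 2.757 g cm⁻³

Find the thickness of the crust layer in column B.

Take the compensation level at the base of the deeper column (depth z_c below the surface of column A) and equate Σ ρ_i t_i down to z_c; mantle fills any gap and the z_c terms cancel.
Column A: 2.302×2.844 + 32.4×2.761 + (z_c − 34.702)×3.362
Column B: 1.23×0 + x×2.757 + (z_c − 1.23 − 0 − x)×3.362
The z_c×3.362 term appears on both sides and cancels. Collect the known terms of each column as K = Σ(ρt)_known − 3.362 × (depth of known layers): K_A = 96.003288 − 3.362×34.702 = −20.664836; K_B = 0 − 3.362×(1.23 + 0) = −4.13526.
Balance: K_A = K_B − x×(3.362 − 2.757), so x = (K_B − K_A)/(3.362 − 2.757) = 16.5296/0.605 = 27.3 km.

27.3 km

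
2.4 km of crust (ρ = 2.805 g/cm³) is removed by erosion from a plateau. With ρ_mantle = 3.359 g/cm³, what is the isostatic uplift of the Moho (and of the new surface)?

Unloading: uplift u = e ρ_c/ρ_m = 2.4 km × 2.805/3.359 = 2 km.

2 km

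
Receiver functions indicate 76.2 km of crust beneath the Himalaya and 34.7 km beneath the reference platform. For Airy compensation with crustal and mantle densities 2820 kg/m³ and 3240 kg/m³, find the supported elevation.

Excess crust Δ = 76.2 km − 34.7 km = 41.5 km, split between elevation h and root r with h + r = Δ.
Airy balance ρ_c h = (ρ_m − ρ_c) r gives r = h ρ_c/(ρ_m − ρ_c), so h (1 + ρ_c/(ρ_m − ρ_c)) = Δ, i.e. h = Δ (ρ_m − ρ_c)/ρ_m.
h = 41.5 km × 420/3240 = 5.38 km.

5.38 km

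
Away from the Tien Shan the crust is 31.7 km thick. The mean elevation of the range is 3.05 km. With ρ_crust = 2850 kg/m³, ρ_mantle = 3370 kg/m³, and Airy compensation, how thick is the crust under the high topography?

51.5 km

Root depth r = h ρ_c / (ρ_m − ρ_c) = 3.05 km × 2850 / 520 = 16.72 km.
Total thickness = T + h + r = 31.7 km + 3.05 km + 16.72 km = 51.5 km.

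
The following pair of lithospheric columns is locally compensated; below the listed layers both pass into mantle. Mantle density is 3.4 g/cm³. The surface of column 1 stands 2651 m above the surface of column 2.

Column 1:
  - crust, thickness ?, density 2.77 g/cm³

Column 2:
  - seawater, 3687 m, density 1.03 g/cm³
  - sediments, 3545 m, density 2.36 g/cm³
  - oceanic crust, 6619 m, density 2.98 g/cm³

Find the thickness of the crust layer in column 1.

38400 m

Take the compensation level at the base of the deeper column (depth z_c below the surface of column 1) and equate Σ ρ_i t_i down to z_c; mantle fills any gap and the z_c terms cancel.
Column 1: x×2.77 + (z_c − 0 − x)×3.4
Column 2: 2651×0 + 3687×1.03 + 3545×2.36 + 6619×2.98 + (z_c − 2651 − 13851)×3.4
The z_c×3.4 term appears on both sides and cancels. Collect the known terms of each column as K = Σ(ρt)_known − 3.4 × (depth of known layers): K_1 = 0 − 3.4×0 = 0; K_2 = 31888.43 − 3.4×(2651 + 13851) = −24218.37.
Balance: K_1 − x×(3.4 − 2.77) = K_2, so x = (K_1 − K_2)/(3.4 − 2.77) = 24218.4/0.63 = 38400 m.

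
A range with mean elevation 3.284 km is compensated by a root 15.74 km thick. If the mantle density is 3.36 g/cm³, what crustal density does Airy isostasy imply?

ρ_c h = (ρ_m − ρ_c) r → ρ_c (h + r) = ρ_m r → ρ_c = ρ_m r / (h + r).
ρ_c = 3.36 × 15.74 km / (3.284 km + 15.74 km) = 2.78 g/cm³.

2.78 g/cm³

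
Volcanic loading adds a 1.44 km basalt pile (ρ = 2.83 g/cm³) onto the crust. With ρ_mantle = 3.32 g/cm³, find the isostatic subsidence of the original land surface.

Subaerial loading: s = t ρ_load / ρ_m.
s = 1.44 km × 2.83/3.32 = 1.23 km.

1.23 km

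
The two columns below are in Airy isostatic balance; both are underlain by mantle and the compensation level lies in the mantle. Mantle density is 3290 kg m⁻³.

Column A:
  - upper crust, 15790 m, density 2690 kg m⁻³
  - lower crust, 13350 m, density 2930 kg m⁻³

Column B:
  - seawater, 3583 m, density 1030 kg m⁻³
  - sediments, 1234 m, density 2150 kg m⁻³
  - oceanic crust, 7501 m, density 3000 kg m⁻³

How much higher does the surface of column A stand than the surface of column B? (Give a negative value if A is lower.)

For any compensation level in the mantle, the mantle terms cancel and isostasy reduces to e = (Σt_A − Σt_B) − (Σ(ρt)_A − Σ(ρt)_B) / ρ_m.
Σt_A = 29140 m; Σt_B = 12318 m; Σ(ρt)_A = 81590600; Σ(ρt)_B = 28846590 (in m·kg m⁻³).
e = (29140 − 12318) − (81590600 − 28846590) / 3290 = 790 m.

790 m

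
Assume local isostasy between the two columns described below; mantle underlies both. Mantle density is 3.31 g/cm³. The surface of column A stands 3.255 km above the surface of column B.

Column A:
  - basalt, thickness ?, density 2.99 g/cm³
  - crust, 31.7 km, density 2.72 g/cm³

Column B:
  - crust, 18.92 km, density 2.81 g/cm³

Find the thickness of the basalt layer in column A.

Take the compensation level at the base of the deeper column (depth z_c below the surface of column A) and equate Σ ρ_i t_i down to z_c; mantle fills any gap and the z_c terms cancel.
Column A: x×2.99 + 31.7×2.72 + (z_c − 31.7 − x)×3.31
Column B: 3.255×0 + 18.92×2.81 + (z_c − 3.255 − 18.92)×3.31
The z_c×3.31 term appears on both sides and cancels. Collect the known terms of each column as K = Σ(ρt)_known − 3.31 × (depth of known layers): K_A = 86.224 − 3.31×31.7 = −18.703; K_B = 53.1652 − 3.31×(3.255 + 18.92) = −20.23405.
Balance: K_A − x×(3.31 − 2.99) = K_B, so x = (K_A − K_B)/(3.31 − 2.99) = 1.53105/0.32 = 4.78 km.

4.78 km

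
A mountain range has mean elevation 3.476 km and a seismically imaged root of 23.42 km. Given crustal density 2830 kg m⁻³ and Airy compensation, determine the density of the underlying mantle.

3250 kg m⁻³

Airy balance: ρ_c h = (ρ_m − ρ_c) r → ρ_m = ρ_c (1 + h/r).
ρ_m = 2830 × (1 + 3.476 km/23.42 km) = 3250 kg m⁻³.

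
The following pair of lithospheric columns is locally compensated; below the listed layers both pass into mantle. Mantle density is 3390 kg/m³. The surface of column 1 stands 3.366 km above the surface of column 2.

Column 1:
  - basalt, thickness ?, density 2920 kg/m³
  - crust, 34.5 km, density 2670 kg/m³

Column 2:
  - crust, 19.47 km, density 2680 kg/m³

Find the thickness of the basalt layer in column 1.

Take the compensation level at the base of the deeper column (depth z_c below the surface of column 1) and equate Σ ρ_i t_i down to z_c; mantle fills any gap and the z_c terms cancel.
Column 1: x×2920 + 34.5×2670 + (z_c − 34.5 − x)×3390
Column 2: 3.366×0 + 19.47×2680 + (z_c − 3.366 − 19.47)×3390
The z_c×3390 term appears on both sides and cancels. Collect the known terms of each column as K = Σ(ρt)_known − 3390 × (depth of known layers): K_1 = 92115 − 3390×34.5 = −24840; K_2 = 52179.6 − 3390×(3.366 + 19.47) = −25234.44.
Balance: K_1 − x×(3390 − 2920) = K_2, so x = (K_1 − K_2)/(3390 − 2920) = 394.44/470 = 0.839 km.

0.839 km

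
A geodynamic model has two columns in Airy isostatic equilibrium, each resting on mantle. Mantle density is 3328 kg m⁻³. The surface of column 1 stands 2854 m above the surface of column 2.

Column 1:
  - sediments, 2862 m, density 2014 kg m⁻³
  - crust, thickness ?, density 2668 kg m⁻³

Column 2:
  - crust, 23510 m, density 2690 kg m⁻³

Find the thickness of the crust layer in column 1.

31400 m

Take the compensation level at the base of the deeper column (depth z_c below the surface of column 1) and equate Σ ρ_i t_i down to z_c; mantle fills any gap and the z_c terms cancel.
Column 1: 2862×2014 + x×2668 + (z_c − 2862 − x)×3328
Column 2: 2854×0 + 23510×2690 + (z_c − 2854 − 23510)×3328
The z_c×3328 term appears on both sides and cancels. Collect the known terms of each column as K = Σ(ρt)_known − 3328 × (depth of known layers): K_1 = 5764068 − 3328×2862 = −3760668; K_2 = 63241900 − 3328×(2854 + 23510) = −24497492.
Balance: K_1 − x×(3328 − 2668) = K_2, so x = (K_1 − K_2)/(3328 − 2668) = 20736800/660 = 31400 m.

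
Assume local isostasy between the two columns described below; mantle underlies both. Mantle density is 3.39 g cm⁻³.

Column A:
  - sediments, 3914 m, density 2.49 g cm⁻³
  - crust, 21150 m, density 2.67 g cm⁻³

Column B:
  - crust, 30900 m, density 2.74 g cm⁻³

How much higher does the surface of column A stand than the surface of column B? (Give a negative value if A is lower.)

For any compensation level in the mantle, the mantle terms cancel and isostasy reduces to e = (Σt_A − Σt_B) − (Σ(ρt)_A − Σ(ρt)_B) / ρ_m.
Σt_A = 25064 m; Σt_B = 30900 m; Σ(ρt)_A = 66216.36; Σ(ρt)_B = 84666 (in m·g cm⁻³).
e = (25064 − 30900) − (66216.36 − 84666) / 3.39 = −394 m.

−394 m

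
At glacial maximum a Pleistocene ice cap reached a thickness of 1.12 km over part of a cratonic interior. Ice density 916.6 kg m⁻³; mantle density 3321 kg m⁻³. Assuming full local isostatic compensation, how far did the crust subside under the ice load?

0.309 km

For local isostatic compensation: the ice load ρ_ice t is balanced by mantle displaced below, ρ_m s.
s = t ρ_ice / ρ_m = 1.12 km × 916.6/3321 = 0.309 km.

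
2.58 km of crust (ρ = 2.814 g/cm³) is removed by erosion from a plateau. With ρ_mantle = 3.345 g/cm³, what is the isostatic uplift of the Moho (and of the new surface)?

2.17 km

Unloading: uplift u = e ρ_c/ρ_m = 2.58 km × 2.814/3.345 = 2.17 km.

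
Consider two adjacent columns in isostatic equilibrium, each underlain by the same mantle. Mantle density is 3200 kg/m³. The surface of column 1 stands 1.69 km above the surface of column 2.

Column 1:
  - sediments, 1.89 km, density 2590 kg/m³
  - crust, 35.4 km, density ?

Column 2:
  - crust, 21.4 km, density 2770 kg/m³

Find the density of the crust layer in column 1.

Take the compensation level at the base of the deeper column (depth z_c below the surface of column 1) and equate Σ ρ_i t_i down to z_c; mantle fills any gap and the z_c terms cancel.
Column 1: 1.89×2590 + 35.4×ρ + (z_c − 37.29)×3200
Column 2: 1.69×0 + 21.4×2770 + (z_c − 1.69 − 21.4)×3200
The z_c×3200 term appears on both sides and cancels. Collect the known terms of each column as K = Σ(ρt)_known − 3200 × (depth of known layers): K_1 = 4895.1 − 3200×37.29 = −114432.9; K_2 = 59278 − 3200×(1.69 + 21.4) = −14610.
Balance: K_1 + 35.4×ρ = K_2, so ρ = (K_2 − K_1)/35.4 = 99822.9/35.4 = 2820 kg/m³.

2820 kg/m³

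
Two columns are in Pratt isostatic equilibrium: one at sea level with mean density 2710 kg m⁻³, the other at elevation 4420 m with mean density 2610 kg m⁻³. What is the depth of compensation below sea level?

ρ_ref D = ρ (D + h) → D (ρ_ref − ρ) = ρ h.
D = ρ h/(ρ_ref − ρ) = 2610 × 4420 m/(2710 − 2610) = 115000 m.

115000 m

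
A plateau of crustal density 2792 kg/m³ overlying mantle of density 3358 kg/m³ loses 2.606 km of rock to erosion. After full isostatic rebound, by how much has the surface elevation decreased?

Rebound u = e ρ_c/ρ_m = 2.606 km × 2792/3358 = 2.167 km.
Net surface drop = e − u = 2.606 km − 2.167 km = e (ρ_m − ρ_c)/ρ_m = 0.439 km.

0.439 km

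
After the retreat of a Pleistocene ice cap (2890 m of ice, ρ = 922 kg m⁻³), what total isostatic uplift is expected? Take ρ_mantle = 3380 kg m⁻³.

Removing the load lets mantle flow back in; uplift u satisfies ρ_ice t = ρ_m u.
u = t ρ_ice/ρ_m = 2890 m × 922/3380 = 788 m.

788 m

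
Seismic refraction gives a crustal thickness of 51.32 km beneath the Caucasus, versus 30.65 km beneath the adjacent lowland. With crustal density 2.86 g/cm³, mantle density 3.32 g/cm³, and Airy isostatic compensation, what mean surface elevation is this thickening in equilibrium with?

Excess crust Δ = 51.32 km − 30.65 km = 20.67 km, split between elevation h and root r with h + r = Δ.
Airy balance ρ_c h = (ρ_m − ρ_c) r gives r = h ρ_c/(ρ_m − ρ_c), so h (1 + ρ_c/(ρ_m − ρ_c)) = Δ, i.e. h = Δ (ρ_m − ρ_c)/ρ_m.
h = 20.67 km × 0.46/3.32 = 2.86 km.

2.86 km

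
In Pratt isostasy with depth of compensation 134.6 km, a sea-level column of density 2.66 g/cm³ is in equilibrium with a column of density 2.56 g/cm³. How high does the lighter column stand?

ρ_ref D = ρ (D + h) → h = D (ρ_ref − ρ)/ρ.
h = 134.6 km × (2.66 − 2.56)/2.56 = 5.26 km.

5.26 km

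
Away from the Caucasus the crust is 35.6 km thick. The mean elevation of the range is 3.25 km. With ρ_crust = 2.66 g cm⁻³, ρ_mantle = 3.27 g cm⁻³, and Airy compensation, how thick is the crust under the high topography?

53 km

Root depth r = h ρ_c / (ρ_m − ρ_c) = 3.25 km × 2.66 / 0.61 = 14.17 km.
Total thickness = T + h + r = 35.6 km + 3.25 km + 14.17 km = 53 km.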